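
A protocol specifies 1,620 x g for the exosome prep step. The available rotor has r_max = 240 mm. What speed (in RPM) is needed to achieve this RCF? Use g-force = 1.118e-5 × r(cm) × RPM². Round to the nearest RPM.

≈ 2457 RPM

r = 240 mm = 24.0 cm
RCF = 1.118 × 10⁻⁵ × r × N²
1,620 = 1.118 × 10⁻⁵ × 24 × N²
N² = 1,620 / (26.832 × 10⁻⁵) = 6,037,567
N ≈ √6,037,567 ≈ 2,457.1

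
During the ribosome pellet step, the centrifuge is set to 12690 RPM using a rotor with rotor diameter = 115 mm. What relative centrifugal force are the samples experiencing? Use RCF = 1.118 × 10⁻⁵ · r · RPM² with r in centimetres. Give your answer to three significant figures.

≈ 10400 g

r = 115 mm / 2 = 57.5 mm = 5.75 cm
RCF = 1.118 × 10⁻⁵ × 5.75 × (12690)² = 1.118 × 10⁻⁵ × 5.75 × 161,036,100 ≈ 10,352.2 × g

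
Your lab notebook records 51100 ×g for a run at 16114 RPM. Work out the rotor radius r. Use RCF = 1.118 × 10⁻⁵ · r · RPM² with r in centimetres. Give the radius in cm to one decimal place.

r ≈ 17.6 cm

RCF = 1.118 × 10⁻⁵ × r × N²
51100 = 1.118 × 10⁻⁵ × r × (16114)²
r = 51100 / (1.118 × 10⁻⁵ × 259,660,996) = 51100 / 2903.01 ≈ 17.602 cm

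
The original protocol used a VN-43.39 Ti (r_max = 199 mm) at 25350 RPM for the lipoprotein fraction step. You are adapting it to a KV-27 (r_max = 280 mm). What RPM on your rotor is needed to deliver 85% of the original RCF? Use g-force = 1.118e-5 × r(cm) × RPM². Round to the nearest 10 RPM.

≈ 19700 RPM

Original rotor: r = 199 mm = 19.9 cm
RCF = 1.118 × 10⁻⁵ × r × N²
RCF_original = 1.118 × 10⁻⁵ × 19.9 × (25350)² = 1.118 × 10⁻⁵ × 19.9 × 642,622,500 ≈ 142,971.9 × g
Target RCF = 0.85 × 142,971.9 ≈ 121,526.1 × g
Your rotor: r = 280 mm = 28.0 cm
121,526.1 = 1.118 × 10⁻⁵ × 28 × N²
N² = 121,526.1 / (31.304 × 10⁻⁵) = 388,212,688
N ≈ √388,212,688 ≈ 19,703.1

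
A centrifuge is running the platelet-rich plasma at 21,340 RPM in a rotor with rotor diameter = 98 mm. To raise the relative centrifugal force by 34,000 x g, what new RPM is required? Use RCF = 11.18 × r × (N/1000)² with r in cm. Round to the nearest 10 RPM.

≈ 32800 RPM

r = 98 mm / 2 = 49 mm = 4.9 cm
Current RCF = 11.18 × 4.9 × (21.34)² = 11.18 × 4.9 × 455.3956 ≈ 24,947.5 × g
Target RCF = 24,947.5 + 34,000 = 58,947.5 × g
(N/1000)² = 58,947.5 / 54.782 = 1076.038
N = 1000 × √1076.038 ≈ 32,803.0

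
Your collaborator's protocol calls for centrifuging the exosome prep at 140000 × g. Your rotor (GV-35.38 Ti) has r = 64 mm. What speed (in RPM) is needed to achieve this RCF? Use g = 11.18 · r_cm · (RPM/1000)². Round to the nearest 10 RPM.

≈ 44230 RPM

r = 64 mm = 6.4 cm
RCF = 11.18 × r × (N/1000)²
140,000 = 11.18 × 6.4 × (N/1000)²
(N/1000)² = 140,000 / 71.552 = 1956.619
N = 1000 × √1956.619 ≈ 44,233.7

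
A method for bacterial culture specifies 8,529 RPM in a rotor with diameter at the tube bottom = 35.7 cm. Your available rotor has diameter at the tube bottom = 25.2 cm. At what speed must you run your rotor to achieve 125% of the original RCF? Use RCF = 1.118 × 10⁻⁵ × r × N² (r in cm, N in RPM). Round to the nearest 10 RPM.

≈ 11350 RPM

Original rotor: r = 35.7 / 2 = 17.85 cm
RCF = 1.118 × 10⁻⁵ × r × N²
RCF_original = 1.118 × 10⁻⁵ × 17.85 × (8529)² = 1.118 × 10⁻⁵ × 17.85 × 72,743,841 ≈ 14,517 × g
Target RCF = 1.25 × 14,517 ≈ 18,146.2 × g
Your rotor: r = 25.2 / 2 = 12.6 cm
18,146.2 = 1.118 × 10⁻⁵ × 12.6 × N²
N² = 18,146.2 / (14.0868 × 10⁻⁵) = 128,817,049
N ≈ √128,817,049 ≈ 11,349.8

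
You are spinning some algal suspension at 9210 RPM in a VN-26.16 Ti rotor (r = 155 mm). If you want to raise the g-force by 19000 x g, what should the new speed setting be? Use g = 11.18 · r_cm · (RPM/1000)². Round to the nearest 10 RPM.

r = 155 mm = 15.5 cm
Current RCF = 11.18 × 15.5 × (9.21)² = 11.18 × 15.5 × 84.8241 ≈ 14,699.2 × g
Target RCF = 14,699.2 + 19,000 = 33,699.2 × g
(N/1000)² = 33,699.2 / 173.29 = 194.4671
N = 1000 × √194.4671 ≈ 13,945.1

≈ 13950 RPM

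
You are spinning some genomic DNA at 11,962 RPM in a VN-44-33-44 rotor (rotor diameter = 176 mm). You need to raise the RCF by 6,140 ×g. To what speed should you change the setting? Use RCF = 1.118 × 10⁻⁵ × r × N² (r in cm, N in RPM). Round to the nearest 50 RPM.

r = 176 mm / 2 = 88 mm = 8.8 cm
Current RCF = 1.118 × 10⁻⁵ × 8.8 × (11962)² = 1.118 × 10⁻⁵ × 8.8 × 143,089,444 ≈ 14,077.7 × g
Target RCF = 14,077.7 + 6,140 = 20,217.7 × g
N² = 20,217.7 / (9.8384 × 10⁻⁵) = 205,497,845
N ≈ √205,497,845 ≈ 14,335.2

14350 RPM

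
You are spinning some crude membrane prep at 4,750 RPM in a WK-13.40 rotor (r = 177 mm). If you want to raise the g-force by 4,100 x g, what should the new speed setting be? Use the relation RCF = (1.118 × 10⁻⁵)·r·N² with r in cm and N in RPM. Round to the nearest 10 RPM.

N₂ ≈ 6580 RPM

r = 177 mm = 17.7 cm
Current RCF = 1.118 × 10⁻⁵ × 17.7 × (4750)² = 1.118 × 10⁻⁵ × 17.7 × 22,562,500 ≈ 4,464.8 × g
Target RCF = 4,464.8 + 4,100 = 8,564.8 × g
N² = 8,564.8 / (19.7886 × 10⁻⁵) = 43,281,485
N ≈ √43,281,485 ≈ 6,578.9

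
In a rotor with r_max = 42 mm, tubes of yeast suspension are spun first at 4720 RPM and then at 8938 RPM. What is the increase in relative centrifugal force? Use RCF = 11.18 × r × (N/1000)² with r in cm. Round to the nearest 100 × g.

2700 x g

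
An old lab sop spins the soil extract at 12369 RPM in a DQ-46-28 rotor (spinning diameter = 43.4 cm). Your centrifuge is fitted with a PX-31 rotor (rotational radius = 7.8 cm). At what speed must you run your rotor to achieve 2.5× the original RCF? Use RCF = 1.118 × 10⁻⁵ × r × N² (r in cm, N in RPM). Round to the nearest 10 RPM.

32620 RPM

Original rotor: r = 43.4 / 2 = 21.7 cm
RCF_original = 1.118 × 10⁻⁵ × 21.7 × (12369)² = 1.118 × 10⁻⁵ × 21.7 × 152,992,161 ≈ 37,116.8 × g
Target RCF = 2.5 × 37,116.8 ≈ 92,792 × g
92,792 = 1.118 × 10⁻⁵ × 7.8 × N²
N² = 92,792 / (8.7204 × 10⁻⁵) = 1,064,079,629
N ≈ √1,064,079,629 ≈ 32,620.2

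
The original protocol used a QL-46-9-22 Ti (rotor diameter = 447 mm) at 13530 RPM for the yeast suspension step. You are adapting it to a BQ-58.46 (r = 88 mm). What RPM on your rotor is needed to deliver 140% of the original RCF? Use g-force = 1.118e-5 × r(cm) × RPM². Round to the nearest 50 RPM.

Original rotor: r = 447 mm / 2 = 223.5 mm = 22.35 cm
RCF_original = 1.118 × 10⁻⁵ × 22.35 × (13530)² = 1.118 × 10⁻⁵ × 22.35 × 183,060,900 ≈ 45,742 × g
Target RCF = 1.4 × 45,742 ≈ 64,038.8 × g
Your rotor: r = 88 mm = 8.8 cm
64,038.8 = 1.118 × 10⁻⁵ × 8.8 × N²
N² = 64,038.8 / (9.8384 × 10⁻⁵) = 650,906,651
N ≈ √650,906,651 ≈ 25,512.9

25500 RPM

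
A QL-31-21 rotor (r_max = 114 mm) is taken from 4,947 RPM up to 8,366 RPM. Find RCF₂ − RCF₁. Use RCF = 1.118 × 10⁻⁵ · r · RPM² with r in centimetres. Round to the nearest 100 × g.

≈ 5800 g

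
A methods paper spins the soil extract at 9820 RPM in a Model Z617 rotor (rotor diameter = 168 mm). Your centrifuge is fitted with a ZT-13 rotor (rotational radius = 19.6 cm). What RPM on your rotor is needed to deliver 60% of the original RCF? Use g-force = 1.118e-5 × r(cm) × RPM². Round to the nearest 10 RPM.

4980 RPM

Original rotor: r = 168 mm / 2 = 84 mm = 8.4 cm
RCF_original = 1.118 × 10⁻⁵ × 8.4 × (9820)² = 1.118 × 10⁻⁵ × 8.4 × 96,432,400 ≈ 9,056.2 × g
Target RCF = 0.6 × 9,056.2 ≈ 5,433.7 × g
5,433.7 = 1.118 × 10⁻⁵ × 19.6 × N²
N² = 5,433.7 / (21.9128 × 10⁻⁵) = 24,796,922
N ≈ √24,796,922 ≈ 4,979.7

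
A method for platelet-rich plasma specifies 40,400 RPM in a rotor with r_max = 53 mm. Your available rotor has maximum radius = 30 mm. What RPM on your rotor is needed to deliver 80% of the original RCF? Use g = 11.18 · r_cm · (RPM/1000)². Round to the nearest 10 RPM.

48030 RPM

Original rotor: r = 53 mm = 5.3 cm
RCF = 11.18 × r × (N/1000)²
RCF_original = 11.18 × 5.3 × (40.4)² = 11.18 × 5.3 × 1,632.16 ≈ 96,712 × g
Target RCF = 0.8 × 96,712 ≈ 77,369.6 × g
Your rotor: r = 30 mm = 3.0 cm
77,369.6 = 11.18 × 3 × (N/1000)²
(N/1000)² = 77,369.6 / 33.54 = 2306.786
N = 1000 × √2306.786 ≈ 48,029.0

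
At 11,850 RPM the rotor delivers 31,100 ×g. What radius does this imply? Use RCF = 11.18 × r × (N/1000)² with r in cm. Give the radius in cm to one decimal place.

19.8 cm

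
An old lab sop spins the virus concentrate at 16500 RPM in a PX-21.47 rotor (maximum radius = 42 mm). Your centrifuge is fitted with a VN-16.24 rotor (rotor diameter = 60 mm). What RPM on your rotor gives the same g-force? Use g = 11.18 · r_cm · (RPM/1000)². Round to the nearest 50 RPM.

≈ 19500 RPM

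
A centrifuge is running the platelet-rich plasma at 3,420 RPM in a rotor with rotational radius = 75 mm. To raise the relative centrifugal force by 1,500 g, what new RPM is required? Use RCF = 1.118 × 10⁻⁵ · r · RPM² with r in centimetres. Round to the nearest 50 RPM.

r = 75 mm = 7.5 cm
Current RCF = 1.118 × 10⁻⁵ × 7.5 × (3420)² = 1.118 × 10⁻⁵ × 7.5 × 11,696,400 ≈ 980.7 × g
Target RCF = 980.7 + 1,500 = 2,480.7 × g
N² = 2,480.7 / (8.385 × 10⁻⁵) = 29,584,973
N ≈ √29,584,973 ≈ 5,439.2

≈ 5450 RPM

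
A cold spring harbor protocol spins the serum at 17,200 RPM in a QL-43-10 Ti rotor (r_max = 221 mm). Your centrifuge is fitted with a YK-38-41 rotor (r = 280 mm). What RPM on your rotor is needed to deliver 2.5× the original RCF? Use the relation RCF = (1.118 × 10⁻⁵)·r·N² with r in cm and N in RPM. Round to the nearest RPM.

≈ 24161 RPM

Original rotor: r = 221 mm = 22.1 cm
RCF_original = 1.118 × 10⁻⁵ × 22.1 × (17200)² = 1.118 × 10⁻⁵ × 22.1 × 295,840,000 ≈ 73,095.6 × g
Target RCF = 2.5 × 73,095.6 ≈ 182,739 × g
Your rotor: r = 280 mm = 28.0 cm
182,739 = 1.118 × 10⁻⁵ × 28 × N²
N² = 182,739 / (31.304 × 10⁻⁵) = 583,756,070
N ≈ √583,756,070 ≈ 24,161.0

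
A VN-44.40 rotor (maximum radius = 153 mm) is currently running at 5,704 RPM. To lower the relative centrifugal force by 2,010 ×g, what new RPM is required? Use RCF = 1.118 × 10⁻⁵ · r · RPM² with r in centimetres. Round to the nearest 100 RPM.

r = 153 mm = 15.3 cm
Current RCF = 1.118 × 10⁻⁵ × 15.3 × (5704)² = 1.118 × 10⁻⁵ × 15.3 × 32,535,616 ≈ 5,565.3 × g
Target RCF = 5,565.3 − 2,010 = 3,555.3 × g
N² = 3,555.3 / (17.1054 × 10⁻⁵) = 20,784,664
N ≈ √20,784,664 ≈ 4,559.0

≈ 4600 RPM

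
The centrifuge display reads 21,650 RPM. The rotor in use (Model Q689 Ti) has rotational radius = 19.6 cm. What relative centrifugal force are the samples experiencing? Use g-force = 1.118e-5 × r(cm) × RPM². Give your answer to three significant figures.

RCF = 1.118 × 10⁻⁵ × 19.6 × (21650)² = 1.118 × 10⁻⁵ × 19.6 × 468,722,500 ≈ 102,710.2 × g

RCF ≈ 103000 x g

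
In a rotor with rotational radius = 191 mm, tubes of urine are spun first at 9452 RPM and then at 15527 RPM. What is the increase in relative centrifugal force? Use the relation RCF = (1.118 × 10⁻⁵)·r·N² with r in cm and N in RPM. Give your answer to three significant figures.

r = 191 mm = 19.1 cm
RCF₁ = 1.118 × 10⁻⁵ × 19.1 × (9452)² = 1.118 × 10⁻⁵ × 19.1 × 89,340,304 ≈ 19,077.5 × g
RCF₂ = 1.118 × 10⁻⁵ × 19.1 × (15527)² = 1.118 × 10⁻⁵ × 19.1 × 241,087,729 ≈ 51,481.4 × g
Increase = 51,481.4 − 19,077.5 = 32,403.9

≈ 32400 x g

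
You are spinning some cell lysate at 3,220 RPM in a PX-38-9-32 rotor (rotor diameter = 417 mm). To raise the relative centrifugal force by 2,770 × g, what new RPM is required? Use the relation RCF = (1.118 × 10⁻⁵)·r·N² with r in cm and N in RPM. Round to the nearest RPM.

r = 417 mm / 2 = 208.5 mm = 20.85 cm
Current RCF = 1.118 × 10⁻⁵ × 20.85 × (3220)² = 1.118 × 10⁻⁵ × 20.85 × 10,368,400 ≈ 2,416.9 × g
Target RCF = 2,416.9 + 2,770 = 5,186.9 × g
N² = 5,186.9 / (23.3103 × 10⁻⁵) = 22,251,537
N ≈ √22,251,537 ≈ 4,717.2

N₂ ≈ 4717 RPM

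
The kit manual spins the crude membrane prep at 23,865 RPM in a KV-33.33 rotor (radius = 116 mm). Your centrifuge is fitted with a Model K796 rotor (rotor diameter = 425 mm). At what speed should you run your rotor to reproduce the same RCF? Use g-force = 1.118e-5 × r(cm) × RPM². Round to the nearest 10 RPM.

17630 RPM

Original rotor: r = 116 mm = 11.6 cm
RCF_original = 1.118 × 10⁻⁵ × 11.6 × (23865)² = 1.118 × 10⁻⁵ × 11.6 × 569,538,225 ≈ 73,862.3 × g
Your rotor: r = 425 mm / 2 = 212.5 mm = 21.25 cm
73,862.3 = 1.118 × 10⁻⁵ × 21.25 × N²
N² = 73,862.3 / (23.7575 × 10⁻⁵) = 310,900,979
N ≈ √310,900,979 ≈ 17,632.4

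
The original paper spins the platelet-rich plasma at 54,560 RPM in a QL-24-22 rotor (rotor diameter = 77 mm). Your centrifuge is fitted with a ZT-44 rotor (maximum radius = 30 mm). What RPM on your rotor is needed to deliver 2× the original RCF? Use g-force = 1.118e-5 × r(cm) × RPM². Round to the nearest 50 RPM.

Original rotor: r = 77 mm / 2 = 38.5 mm = 3.85 cm
RCF = 1.118 × 10⁻⁵ × r × N²
RCF_original = 1.118 × 10⁻⁵ × 3.85 × (54560)² = 1.118 × 10⁻⁵ × 3.85 × 2,976,793,600 ≈ 128,130.1 × g
Target RCF = 2 × 128,130.1 ≈ 256,260.2 × g
Your rotor: r = 30 mm = 3.0 cm
256,260.2 = 1.118 × 10⁻⁵ × 3 × N²
N² = 256,260.2 / (3.354 × 10⁻⁵) = 7,640,435,301
N ≈ √7,640,435,301 ≈ 87,409.6

87400 RPM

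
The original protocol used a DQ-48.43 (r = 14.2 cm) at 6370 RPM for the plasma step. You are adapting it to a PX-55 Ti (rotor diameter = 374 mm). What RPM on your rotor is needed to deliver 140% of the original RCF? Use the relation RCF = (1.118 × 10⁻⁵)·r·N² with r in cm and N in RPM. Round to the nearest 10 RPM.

RCF_original = 1.118 × 10⁻⁵ × 14.2 × (6370)² = 1.118 × 10⁻⁵ × 14.2 × 40,576,900 ≈ 6,441.8 × g
Target RCF = 1.4 × 6,441.8 ≈ 9,018.5 × g
Your rotor: r = 374 mm / 2 = 187 mm = 18.7 cm
9,018.5 = 1.118 × 10⁻⁵ × 18.7 × N²
N² = 9,018.5 / (20.9066 × 10⁻⁵) = 43,137,095
N ≈ √43,137,095 ≈ 6,567.9

6570 RPM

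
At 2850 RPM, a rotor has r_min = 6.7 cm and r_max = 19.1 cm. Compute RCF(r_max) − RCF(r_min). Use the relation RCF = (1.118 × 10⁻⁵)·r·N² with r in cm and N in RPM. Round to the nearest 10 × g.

ΔRCF ≈ 1130 x g

RCF_max = 1.118 × 10⁻⁵ × 19.1 × (2850)² = 1.118 × 10⁻⁵ × 19.1 × 8,122,500 ≈ 1,734.5 × g
RCF_min = 1.118 × 10⁻⁵ × 6.7 × (2850)² = 1.118 × 10⁻⁵ × 6.7 × 8,122,500 ≈ 608.4 × g
ΔRCF = 1,734.5 − 608.4 = 1,126.1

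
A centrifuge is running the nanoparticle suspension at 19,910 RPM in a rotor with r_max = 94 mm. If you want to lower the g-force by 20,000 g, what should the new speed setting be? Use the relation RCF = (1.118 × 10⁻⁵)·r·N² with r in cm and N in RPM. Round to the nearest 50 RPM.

r = 94 mm = 9.4 cm
Current RCF = 1.118 × 10⁻⁵ × 9.4 × (19910)² = 1.118 × 10⁻⁵ × 9.4 × 396,408,100 ≈ 41,659.3 × g
Target RCF = 41,659.3 − 20,000 = 21,659.3 × g
N² = 21,659.3 / (10.5092 × 10⁻⁵) = 206,098,466
N ≈ √206,098,466 ≈ 14,356.1

14350 RPM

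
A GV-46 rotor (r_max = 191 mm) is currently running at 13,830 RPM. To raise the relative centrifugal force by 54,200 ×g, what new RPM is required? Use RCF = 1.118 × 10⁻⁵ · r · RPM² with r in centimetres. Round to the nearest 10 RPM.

N₂ ≈ 21100 RPM

r = 191 mm = 19.1 cm
Current RCF = 1.118 × 10⁻⁵ × 19.1 × (13830)² = 1.118 × 10⁻⁵ × 19.1 × 191,268,900 ≈ 40,843.2 × g
Target RCF = 40,843.2 + 54,200 = 95,043.2 × g
N² = 95,043.2 / (21.3538 × 10⁻⁵) = 445,087,994
N ≈ √445,087,994 ≈ 21,097.1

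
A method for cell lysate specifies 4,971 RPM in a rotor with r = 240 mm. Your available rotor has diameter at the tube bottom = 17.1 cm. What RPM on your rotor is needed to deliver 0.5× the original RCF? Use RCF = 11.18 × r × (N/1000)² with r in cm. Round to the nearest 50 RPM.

Original rotor: r = 240 mm = 24.0 cm
RCF = 11.18 × r × (N/1000)²
RCF_original = 11.18 × 24 × (4.971)² = 11.18 × 24 × 24.710841 ≈ 6,630.4 × g
Target RCF = 0.5 × 6,630.4 ≈ 3,315.2 × g
Your rotor: r = 17.1 / 2 = 8.55 cm
3,315.2 = 11.18 × 8.55 × (N/1000)²
(N/1000)² = 3,315.2 / 95.589 = 34.68181
N = 1000 × √34.68181 ≈ 5,889.1

≈ 5900 RPM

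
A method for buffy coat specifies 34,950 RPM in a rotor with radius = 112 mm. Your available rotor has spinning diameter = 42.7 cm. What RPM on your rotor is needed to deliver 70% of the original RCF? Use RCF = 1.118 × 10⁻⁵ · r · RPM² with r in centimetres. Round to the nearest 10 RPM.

Original rotor: r = 112 mm = 11.2 cm
RCF_original = 1.118 × 10⁻⁵ × 11.2 × (34950)² = 1.118 × 10⁻⁵ × 11.2 × 1,221,502,500 ≈ 152,951.7 × g
Target RCF = 0.7 × 152,951.7 ≈ 107,066.2 × g
Your rotor: r = 42.7 / 2 = 21.35 cm
107,066.2 = 1.118 × 10⁻⁵ × 21.35 × N²
N² = 107,066.2 / (23.8693 × 10⁻⁵) = 448,551,906
N ≈ √448,551,906 ≈ 21,179.0

21180 RPM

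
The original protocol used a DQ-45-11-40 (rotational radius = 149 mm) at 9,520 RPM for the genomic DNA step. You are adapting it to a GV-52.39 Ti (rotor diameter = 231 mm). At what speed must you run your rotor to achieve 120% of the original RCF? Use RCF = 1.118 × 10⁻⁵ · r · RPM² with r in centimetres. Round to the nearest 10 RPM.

Original rotor: r = 149 mm = 14.9 cm
RCF_original = 1.118 × 10⁻⁵ × 14.9 × (9520)² = 1.118 × 10⁻⁵ × 14.9 × 90,630,400 ≈ 15,097.4 × g
Target RCF = 1.2 × 15,097.4 ≈ 18,116.9 × g
Your rotor: r = 231 mm / 2 = 115.5 mm = 11.55 cm
18,116.9 = 1.118 × 10⁻⁵ × 11.55 × N²
N² = 18,116.9 / (12.9129 × 10⁻⁵) = 140,300,784
N ≈ √140,300,784 ≈ 11,844.9

11840 RPM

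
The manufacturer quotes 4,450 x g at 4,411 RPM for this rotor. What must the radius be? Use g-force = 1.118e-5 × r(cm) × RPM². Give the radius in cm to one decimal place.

r ≈ 20.5 cm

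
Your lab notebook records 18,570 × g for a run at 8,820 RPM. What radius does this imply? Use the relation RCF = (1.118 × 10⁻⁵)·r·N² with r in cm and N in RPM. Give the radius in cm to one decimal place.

18570 = 1.118 × 10⁻⁵ × r × (8820)²
r = 18570 / (1.118 × 10⁻⁵ × 77,792,400) = 18570 / 869.719 ≈ 21.352 cm

21.4 cm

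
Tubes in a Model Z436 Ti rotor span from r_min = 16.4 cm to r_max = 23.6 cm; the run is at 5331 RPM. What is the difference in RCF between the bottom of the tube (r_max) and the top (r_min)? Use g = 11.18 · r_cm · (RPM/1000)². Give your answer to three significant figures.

ΔRCF = 11.18 × (r_max − r_min) × (N/1000)² = 11.18 × 7.2 × 28.419561 ≈ 2,287.7

2290 × g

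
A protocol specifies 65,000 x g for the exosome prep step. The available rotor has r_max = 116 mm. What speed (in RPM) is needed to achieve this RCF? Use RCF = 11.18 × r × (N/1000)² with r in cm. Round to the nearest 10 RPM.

22390 RPM

r = 116 mm = 11.6 cm
RCF = 11.18 × r × (N/1000)²
65,000 = 11.18 × 11.6 × (N/1000)²
(N/1000)² = 65,000 / 129.688 = 501.2029
N = 1000 × √501.2029 ≈ 22,387.6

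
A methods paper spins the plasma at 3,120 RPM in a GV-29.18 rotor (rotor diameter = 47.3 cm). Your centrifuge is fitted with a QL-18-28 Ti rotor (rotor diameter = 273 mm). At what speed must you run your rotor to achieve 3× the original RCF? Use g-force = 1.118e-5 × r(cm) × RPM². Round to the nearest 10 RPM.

Original rotor: r = 47.3 / 2 = 23.65 cm
RCF_original = 1.118 × 10⁻⁵ × 23.65 × (3120)² = 1.118 × 10⁻⁵ × 23.65 × 9,734,400 ≈ 2,573.8 × g
Target RCF = 3 × 2,573.8 ≈ 7,721.4 × g
Your rotor: r = 273 mm / 2 = 136.5 mm = 13.65 cm
7,721.4 = 1.118 × 10⁻⁵ × 13.65 × N²
N² = 7,721.4 / (15.2607 × 10⁻⁵) = 50,596,631
N ≈ √50,596,631 ≈ 7,113.1

≈ 7110 RPM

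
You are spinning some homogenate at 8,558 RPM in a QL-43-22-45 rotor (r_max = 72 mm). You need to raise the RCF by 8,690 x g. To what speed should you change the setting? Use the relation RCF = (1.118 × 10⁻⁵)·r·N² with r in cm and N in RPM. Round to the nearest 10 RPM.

r = 72 mm = 7.2 cm
Current RCF = 1.118 × 10⁻⁵ × 7.2 × (8558)² = 1.118 × 10⁻⁵ × 7.2 × 73,239,364 ≈ 5,895.5 × g
Target RCF = 5,895.5 + 8,690 = 14,585.5 × g
N² = 14,585.5 / (8.0496 × 10⁻⁵) = 181,195,339
N ≈ √181,195,339 ≈ 13,460.9

≈ 13460 RPM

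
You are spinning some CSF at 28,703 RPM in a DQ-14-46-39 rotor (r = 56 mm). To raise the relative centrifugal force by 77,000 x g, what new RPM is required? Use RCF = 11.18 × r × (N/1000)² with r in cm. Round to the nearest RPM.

r = 56 mm = 5.6 cm
Current RCF = 11.18 × 5.6 × (28.703)² = 11.18 × 5.6 × 823.862209 ≈ 51,580.4 × g
Target RCF = 51,580.4 + 77,000 = 128,580.4 × g
(N/1000)² = 128,580.4 / 62.608 = 2053.738
N = 1000 × √2053.738 ≈ 45,318.2

≈ 45318 RPM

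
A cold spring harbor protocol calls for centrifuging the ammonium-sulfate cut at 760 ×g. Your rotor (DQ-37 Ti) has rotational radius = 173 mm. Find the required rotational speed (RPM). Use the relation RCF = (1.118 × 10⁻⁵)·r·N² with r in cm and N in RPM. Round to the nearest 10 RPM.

r = 173 mm = 17.3 cm
760 = 1.118 × 10⁻⁵ × 17.3 × N²
N² = 760 / (19.3414 × 10⁻⁵) = 3,929,395
N ≈ √3,929,395 ≈ 1,982.3

N ≈ 1980 RPM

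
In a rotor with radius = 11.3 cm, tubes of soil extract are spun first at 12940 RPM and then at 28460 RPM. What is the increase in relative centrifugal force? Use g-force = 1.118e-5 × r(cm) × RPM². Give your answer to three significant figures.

RCF₁ = 1.118 × 10⁻⁵ × 11.3 × (12940)² = 1.118 × 10⁻⁵ × 11.3 × 167,443,600 ≈ 21,153.8 × g
RCF₂ = 1.118 × 10⁻⁵ × 11.3 × (28460)² = 1.118 × 10⁻⁵ × 11.3 × 809,971,600 ≈ 102,327 × g
Increase = 102,327 − 21,153.8 = 81,173.2

≈ 81200 × g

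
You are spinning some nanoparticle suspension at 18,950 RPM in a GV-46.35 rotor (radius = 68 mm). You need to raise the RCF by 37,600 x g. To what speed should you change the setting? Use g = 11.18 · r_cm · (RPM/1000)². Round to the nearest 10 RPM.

r = 68 mm = 6.8 cm
Current RCF = 11.18 × 6.8 × (18.95)² = 11.18 × 6.8 × 359.1025 ≈ 27,300.4 × g
Target RCF = 27,300.4 + 37,600 = 64,900.4 × g
(N/1000)² = 64,900.4 / 76.024 = 853.683
N = 1000 × √853.683 ≈ 29,217.9

≈ 29220 RPM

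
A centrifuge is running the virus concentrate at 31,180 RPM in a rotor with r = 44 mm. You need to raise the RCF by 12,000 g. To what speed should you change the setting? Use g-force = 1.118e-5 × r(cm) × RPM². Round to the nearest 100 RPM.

34900 RPM

r = 44 mm = 4.4 cm
Current RCF = 1.118 × 10⁻⁵ × 4.4 × (31180)² = 1.118 × 10⁻⁵ × 4.4 × 972,192,400 ≈ 47,824.1 × g
Target RCF = 47,824.1 + 12,000 = 59,824.1 × g
N² = 59,824.1 / (4.9192 × 10⁻⁵) = 1,216,134,737
N ≈ √1,216,134,737 ≈ 34,873.1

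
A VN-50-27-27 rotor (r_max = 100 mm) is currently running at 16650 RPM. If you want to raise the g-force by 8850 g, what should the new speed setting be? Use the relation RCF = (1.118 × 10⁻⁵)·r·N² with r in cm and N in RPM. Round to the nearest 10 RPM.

r = 100 mm = 10.0 cm
Current RCF = 1.118 × 10⁻⁵ × 10 × (16650)² = 1.118 × 10⁻⁵ × 10 × 277,222,500 ≈ 30,993.5 × g
Target RCF = 30,993.5 + 8,850 = 39,843.5 × g
N² = 39,843.5 / (11.18 × 10⁻⁵) = 356,381,932
N ≈ √356,381,932 ≈ 18,878.1

18880 RPM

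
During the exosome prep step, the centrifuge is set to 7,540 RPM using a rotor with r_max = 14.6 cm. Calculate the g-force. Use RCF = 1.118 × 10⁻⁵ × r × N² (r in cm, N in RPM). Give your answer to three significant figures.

RCF = 1.118 × 10⁻⁵ × 14.6 × (7540)² = 1.118 × 10⁻⁵ × 14.6 × 56,851,600 ≈ 9,279.8 × g

9280 g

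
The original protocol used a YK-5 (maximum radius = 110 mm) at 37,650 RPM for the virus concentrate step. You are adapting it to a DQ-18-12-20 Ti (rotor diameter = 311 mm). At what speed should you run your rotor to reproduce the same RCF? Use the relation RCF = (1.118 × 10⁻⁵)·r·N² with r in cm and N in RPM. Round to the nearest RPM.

Original rotor: r = 110 mm = 11.0 cm
RCF_original = 1.118 × 10⁻⁵ × 11 × (37650)² = 1.118 × 10⁻⁵ × 11 × 1,417,522,500 ≈ 174,326.9 × g
Your rotor: r = 311 mm / 2 = 155.5 mm = 15.55 cm
174,326.9 = 1.118 × 10⁻⁵ × 15.55 × N²
N² = 174,326.9 / (17.3849 × 10⁻⁵) = 1,002,748,937
N ≈ √1,002,748,937 ≈ 31,666.2

≈ 31666 RPM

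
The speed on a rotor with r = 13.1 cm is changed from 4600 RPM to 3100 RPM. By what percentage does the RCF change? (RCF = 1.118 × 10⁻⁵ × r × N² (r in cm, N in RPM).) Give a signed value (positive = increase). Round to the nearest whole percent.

RCF ∝ N², so the ratio is (3100/4600)² = (0.673913)² = 0.4542.
Change = 0.4542 − 1 = -0.5458 → -54.6%.

-55%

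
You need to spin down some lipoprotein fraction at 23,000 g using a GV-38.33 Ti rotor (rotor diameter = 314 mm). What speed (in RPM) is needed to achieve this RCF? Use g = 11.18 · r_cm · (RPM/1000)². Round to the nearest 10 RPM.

N ≈ 11450 RPM

r = 314 mm / 2 = 157 mm = 15.7 cm
23,000 = 11.18 × 15.7 × (N/1000)²
(N/1000)² = 23,000 / 175.526 = 131.0347
N = 1000 × √131.0347 ≈ 11,447.0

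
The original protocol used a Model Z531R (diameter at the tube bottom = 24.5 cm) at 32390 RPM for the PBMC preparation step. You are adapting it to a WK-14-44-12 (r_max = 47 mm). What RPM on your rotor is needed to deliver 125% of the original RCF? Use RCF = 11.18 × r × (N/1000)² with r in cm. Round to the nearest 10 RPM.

≈ 58460 RPM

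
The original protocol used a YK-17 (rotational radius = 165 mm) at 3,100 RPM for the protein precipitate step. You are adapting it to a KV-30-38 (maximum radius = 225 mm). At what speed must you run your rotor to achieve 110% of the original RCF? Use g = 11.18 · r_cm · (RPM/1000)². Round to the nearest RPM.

Original rotor: r = 165 mm = 16.5 cm
RCF_original = 11.18 × 16.5 × (3.1)² = 11.18 × 16.5 × 9.61 ≈ 1,772.8 × g
Target RCF = 1.1 × 1,772.8 ≈ 1,950.1 × g
Your rotor: r = 225 mm = 22.5 cm
1,950.1 = 11.18 × 22.5 × (N/1000)²
(N/1000)² = 1,950.1 / 251.55 = 7.752336
N = 1000 × √7.752336 ≈ 2,784.3

≈ 2784 RPM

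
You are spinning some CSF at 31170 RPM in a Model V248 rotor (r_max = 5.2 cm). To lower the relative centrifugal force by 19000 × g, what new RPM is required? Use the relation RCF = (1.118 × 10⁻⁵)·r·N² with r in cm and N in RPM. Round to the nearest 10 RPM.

N₂ ≈ 25390 RPM

Current RCF = 1.118 × 10⁻⁵ × 5.2 × (31170)² = 1.118 × 10⁻⁵ × 5.2 × 971,568,900 ≈ 56,483.1 × g
Target RCF = 56,483.1 − 19,000 = 37,483.1 × g
N² = 37,483.1 / (5.8136 × 10⁻⁵) = 644,748,521
N ≈ √644,748,521 ≈ 25,391.9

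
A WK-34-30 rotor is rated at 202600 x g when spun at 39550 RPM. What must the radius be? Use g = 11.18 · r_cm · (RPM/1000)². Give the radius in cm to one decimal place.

r ≈ 11.6 cm

202600 = 11.18 × r × (39.55)²
r = 202600 / (11.18 × 1564.2025) = 202600 / 17487.78 ≈ 11.585 cm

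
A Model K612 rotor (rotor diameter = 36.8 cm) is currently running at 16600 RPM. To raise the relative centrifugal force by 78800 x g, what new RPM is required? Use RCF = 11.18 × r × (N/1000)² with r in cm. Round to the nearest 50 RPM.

25650 RPM

r = 36.8 / 2 = 18.4 cm
Current RCF = 11.18 × 18.4 × (16.6)² = 11.18 × 18.4 × 275.56 ≈ 56,686 × g
Target RCF = 56,686 + 78,800 = 135,486 × g
(N/1000)² = 135,486 / 205.712 = 658.6198
N = 1000 × √658.6198 ≈ 25,663.6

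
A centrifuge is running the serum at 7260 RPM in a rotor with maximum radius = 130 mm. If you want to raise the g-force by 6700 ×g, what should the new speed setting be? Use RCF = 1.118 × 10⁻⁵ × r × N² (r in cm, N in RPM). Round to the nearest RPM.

N₂ ≈ 9940 RPM

r = 130 mm = 13.0 cm
Current RCF = 1.118 × 10⁻⁵ × 13 × (7260)² = 1.118 × 10⁻⁵ × 13 × 52,707,600 ≈ 7,660.5 × g
Target RCF = 7,660.5 + 6,700 = 14,360.5 × g
N² = 14,360.5 / (14.534 × 10⁻⁵) = 98,806,247
N ≈ √98,806,247 ≈ 9,940.1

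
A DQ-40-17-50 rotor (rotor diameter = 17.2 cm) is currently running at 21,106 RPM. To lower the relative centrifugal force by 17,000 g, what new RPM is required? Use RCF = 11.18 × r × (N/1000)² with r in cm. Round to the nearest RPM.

16391 RPM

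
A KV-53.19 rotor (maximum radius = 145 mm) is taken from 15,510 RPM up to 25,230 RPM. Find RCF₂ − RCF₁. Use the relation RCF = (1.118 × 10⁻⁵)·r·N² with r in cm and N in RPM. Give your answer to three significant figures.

r = 145 mm = 14.5 cm
RCF₁ = 1.118 × 10⁻⁵ × 14.5 × (15510)² = 1.118 × 10⁻⁵ × 14.5 × 240,560,100 ≈ 38,997.2 × g
RCF₂ = 1.118 × 10⁻⁵ × 14.5 × (25230)² = 1.118 × 10⁻⁵ × 14.5 × 636,552,900 ≈ 103,191.6 × g
Increase = 103,191.6 − 38,997.2 = 64,194.4

64200 ×g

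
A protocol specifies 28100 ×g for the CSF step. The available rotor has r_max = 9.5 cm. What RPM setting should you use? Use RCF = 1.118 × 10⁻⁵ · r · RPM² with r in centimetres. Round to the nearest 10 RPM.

N ≈ 16270 RPM

RCF = 1.118 × 10⁻⁵ × r × N²
28,100 = 1.118 × 10⁻⁵ × 9.5 × N²
N² = 28,100 / (10.621 × 10⁻⁵) = 264,570,191
N ≈ √264,570,191 ≈ 16,265.6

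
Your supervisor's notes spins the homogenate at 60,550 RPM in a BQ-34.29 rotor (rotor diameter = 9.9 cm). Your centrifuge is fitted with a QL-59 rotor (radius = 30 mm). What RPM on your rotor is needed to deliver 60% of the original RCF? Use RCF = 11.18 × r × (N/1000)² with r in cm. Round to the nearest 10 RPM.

Original rotor: r = 9.9 / 2 = 4.95 cm
RCF_original = 11.18 × 4.95 × (60.55)² = 11.18 × 4.95 × 3,666.3025 ≈ 202,896.8 × g
Target RCF = 0.6 × 202,896.8 ≈ 121,738.1 × g
Your rotor: r = 30 mm = 3.0 cm
121,738.1 = 11.18 × 3 × (N/1000)²
(N/1000)² = 121,738.1 / 33.54 = 3629.639
N = 1000 × √3629.639 ≈ 60,246.5

≈ 60250 RPM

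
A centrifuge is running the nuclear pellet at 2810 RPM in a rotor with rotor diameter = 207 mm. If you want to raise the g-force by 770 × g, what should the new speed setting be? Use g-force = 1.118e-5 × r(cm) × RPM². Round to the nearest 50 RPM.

r = 207 mm / 2 = 103.5 mm = 10.35 cm
Current RCF = 1.118 × 10⁻⁵ × 10.35 × (2810)² = 1.118 × 10⁻⁵ × 10.35 × 7,896,100 ≈ 913.7 × g
Target RCF = 913.7 + 770 = 1,683.7 × g
N² = 1,683.7 / (11.5713 × 10⁻⁵) = 14,550,656
N ≈ √14,550,656 ≈ 3,814.5

≈ 3800 RPM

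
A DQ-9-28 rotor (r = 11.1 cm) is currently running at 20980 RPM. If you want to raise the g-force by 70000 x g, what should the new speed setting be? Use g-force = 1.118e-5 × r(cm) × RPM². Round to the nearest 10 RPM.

N₂ ≈ 31690 RPM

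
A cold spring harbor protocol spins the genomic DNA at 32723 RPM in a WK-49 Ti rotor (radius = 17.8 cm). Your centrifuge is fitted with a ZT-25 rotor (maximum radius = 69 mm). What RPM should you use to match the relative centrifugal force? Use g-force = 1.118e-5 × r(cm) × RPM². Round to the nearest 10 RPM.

≈ 52560 RPM

RCF = 1.118 × 10⁻⁵ × r × N²
RCF_original = 1.118 × 10⁻⁵ × 17.8 × (32723)² = 1.118 × 10⁻⁵ × 17.8 × 1,070,794,729 ≈ 213,092.4 × g
Your rotor: r = 69 mm = 6.9 cm
213,092.4 = 1.118 × 10⁻⁵ × 6.9 × N²
N² = 213,092.4 / (7.7142 × 10⁻⁵) = 2,762,339,582
N ≈ √2,762,339,582 ≈ 52,558.0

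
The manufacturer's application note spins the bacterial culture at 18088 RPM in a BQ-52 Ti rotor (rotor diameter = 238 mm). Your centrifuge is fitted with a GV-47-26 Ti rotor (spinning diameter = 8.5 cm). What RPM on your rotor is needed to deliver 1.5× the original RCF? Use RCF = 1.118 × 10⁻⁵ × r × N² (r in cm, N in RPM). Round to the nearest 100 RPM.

37100 RPM

Original rotor: r = 238 mm / 2 = 119 mm = 11.9 cm
RCF = 1.118 × 10⁻⁵ × r × N²
RCF_original = 1.118 × 10⁻⁵ × 11.9 × (18088)² = 1.118 × 10⁻⁵ × 11.9 × 327,175,744 ≈ 43,528.1 × g
Target RCF = 1.5 × 43,528.1 ≈ 65,292.1 × g
Your rotor: r = 8.5 / 2 = 4.25 cm
65,292.1 = 1.118 × 10⁻⁵ × 4.25 × N²
N² = 65,292.1 / (4.7515 × 10⁻⁵) = 1,374,136,588
N ≈ √1,374,136,588 ≈ 37,069.3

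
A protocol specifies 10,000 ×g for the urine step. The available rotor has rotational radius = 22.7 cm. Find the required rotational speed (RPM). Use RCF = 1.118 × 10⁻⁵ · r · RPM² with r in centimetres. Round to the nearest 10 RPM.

≈ 6280 RPM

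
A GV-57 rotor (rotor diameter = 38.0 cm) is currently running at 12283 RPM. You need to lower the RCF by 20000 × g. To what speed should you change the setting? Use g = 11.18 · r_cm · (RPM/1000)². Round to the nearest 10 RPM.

r = 38.0 / 2 = 19 cm
Current RCF = 11.18 × 19 × (12.283)² = 11.18 × 19 × 150.872089 ≈ 32,048.2 × g
Target RCF = 32,048.2 − 20,000 = 12,048.2 × g
(N/1000)² = 12,048.2 / 212.42 = 56.71876
N = 1000 × √56.71876 ≈ 7,531.2

N₂ ≈ 7530 RPM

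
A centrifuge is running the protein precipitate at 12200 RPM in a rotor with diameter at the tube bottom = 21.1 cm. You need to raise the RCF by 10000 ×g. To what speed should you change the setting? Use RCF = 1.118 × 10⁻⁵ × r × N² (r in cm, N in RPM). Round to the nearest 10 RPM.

r = 21.1 / 2 = 10.55 cm
Current RCF = 1.118 × 10⁻⁵ × 10.55 × (12200)² = 1.118 × 10⁻⁵ × 10.55 × 148,840,000 ≈ 17,555.5 × g
Target RCF = 17,555.5 + 10,000 = 27,555.5 × g
N² = 27,555.5 / (11.7949 × 10⁻⁵) = 233,622,159
N ≈ √233,622,159 ≈ 15,284.7

15280 RPM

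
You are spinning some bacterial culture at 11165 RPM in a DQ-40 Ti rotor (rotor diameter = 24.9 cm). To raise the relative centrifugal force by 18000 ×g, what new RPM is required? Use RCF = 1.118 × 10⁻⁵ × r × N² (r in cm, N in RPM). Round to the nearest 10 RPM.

r = 24.9 / 2 = 12.45 cm
Current RCF = 1.118 × 10⁻⁵ × 12.45 × (11165)² = 1.118 × 10⁻⁵ × 12.45 × 124,657,225 ≈ 17,351.2 × g
Target RCF = 17,351.2 + 18,000 = 35,351.2 × g
N² = 35,351.2 / (13.9191 × 10⁻⁵) = 253,976,191
N ≈ √253,976,191 ≈ 15,936.6

≈ 15940 RPM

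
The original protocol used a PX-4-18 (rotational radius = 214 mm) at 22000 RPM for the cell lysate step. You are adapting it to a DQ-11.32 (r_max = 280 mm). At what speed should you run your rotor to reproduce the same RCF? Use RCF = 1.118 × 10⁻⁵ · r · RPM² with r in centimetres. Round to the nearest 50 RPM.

≈ 19250 RPM

Original rotor: r = 214 mm = 21.4 cm
RCF_original = 1.118 × 10⁻⁵ × 21.4 × (22000)² = 1.118 × 10⁻⁵ × 21.4 × 484,000,000 ≈ 115,798 × g
Your rotor: r = 280 mm = 28.0 cm
115,798 = 1.118 × 10⁻⁵ × 28 × N²
N² = 115,798 / (31.304 × 10⁻⁵) = 369,914,388
N ≈ √369,914,388 ≈ 19,233.2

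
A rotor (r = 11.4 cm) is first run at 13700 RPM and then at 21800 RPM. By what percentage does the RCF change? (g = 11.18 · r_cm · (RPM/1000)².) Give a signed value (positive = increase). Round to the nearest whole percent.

RCF ∝ N², so the ratio is (21800/13700)² = (1.591241)² = 2.5320.
Change = 2.5320 − 1 = +1.5320 → +153.2%.

+153%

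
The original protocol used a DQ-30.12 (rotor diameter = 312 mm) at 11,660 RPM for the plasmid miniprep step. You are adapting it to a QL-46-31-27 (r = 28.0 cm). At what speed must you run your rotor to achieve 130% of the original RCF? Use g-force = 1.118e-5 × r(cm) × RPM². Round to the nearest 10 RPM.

9920 RPM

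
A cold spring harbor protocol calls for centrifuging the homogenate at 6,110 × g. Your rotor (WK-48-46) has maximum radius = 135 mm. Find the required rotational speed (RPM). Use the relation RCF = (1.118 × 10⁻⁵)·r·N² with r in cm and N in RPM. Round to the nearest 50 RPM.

≈ 6350 RPM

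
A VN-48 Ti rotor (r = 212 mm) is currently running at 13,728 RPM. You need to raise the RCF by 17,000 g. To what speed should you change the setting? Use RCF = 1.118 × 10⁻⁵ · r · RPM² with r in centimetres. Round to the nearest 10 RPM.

16130 RPM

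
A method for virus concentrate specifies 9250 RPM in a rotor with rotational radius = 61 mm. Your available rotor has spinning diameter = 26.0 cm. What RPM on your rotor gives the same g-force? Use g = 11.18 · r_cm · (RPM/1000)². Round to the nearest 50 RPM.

≈ 6350 RPM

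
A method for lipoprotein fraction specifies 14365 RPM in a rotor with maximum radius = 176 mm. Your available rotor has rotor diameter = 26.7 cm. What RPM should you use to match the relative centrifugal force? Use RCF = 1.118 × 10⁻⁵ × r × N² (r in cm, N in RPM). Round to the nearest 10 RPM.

16490 RPM

Original rotor: r = 176 mm = 17.6 cm
RCF_original = 1.118 × 10⁻⁵ × 17.6 × (14365)² = 1.118 × 10⁻⁵ × 17.6 × 206,353,225 ≈ 40,603.7 × g
Your rotor: r = 26.7 / 2 = 13.35 cm
40,603.7 = 1.118 × 10⁻⁵ × 13.35 × N²
N² = 40,603.7 / (14.9253 × 10⁻⁵) = 272,046,123
N ≈ √272,046,123 ≈ 16,493.8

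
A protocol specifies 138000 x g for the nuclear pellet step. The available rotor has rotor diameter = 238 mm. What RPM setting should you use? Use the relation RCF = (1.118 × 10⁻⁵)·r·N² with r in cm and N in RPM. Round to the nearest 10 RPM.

r = 238 mm / 2 = 119 mm = 11.9 cm
RCF = 1.118 × 10⁻⁵ × r × N²
138,000 = 1.118 × 10⁻⁵ × 11.9 × N²
N² = 138,000 / (13.3042 × 10⁻⁵) = 1,037,266,427
N ≈ √1,037,266,427 ≈ 32,206.6

32210 RPM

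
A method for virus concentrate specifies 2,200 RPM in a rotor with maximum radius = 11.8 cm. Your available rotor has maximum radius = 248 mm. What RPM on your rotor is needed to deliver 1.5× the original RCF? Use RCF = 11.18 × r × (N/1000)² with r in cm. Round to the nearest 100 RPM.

RCF = 11.18 × r × (N/1000)²
RCF_original = 11.18 × 11.8 × (2.2)² = 11.18 × 11.8 × 4.84 ≈ 638.5 × g
Target RCF = 1.5 × 638.5 ≈ 957.8 × g
Your rotor: r = 248 mm = 24.8 cm
957.8 = 11.18 × 24.8 × (N/1000)²
(N/1000)² = 957.8 / 277.264 = 3.454469
N = 1000 × √3.454469 ≈ 1,858.6

≈ 1900 RPM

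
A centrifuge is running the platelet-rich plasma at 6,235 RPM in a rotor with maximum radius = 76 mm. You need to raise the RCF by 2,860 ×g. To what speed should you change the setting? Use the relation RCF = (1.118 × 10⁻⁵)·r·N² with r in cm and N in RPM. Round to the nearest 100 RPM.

r = 76 mm = 7.6 cm
Current RCF = 1.118 × 10⁻⁵ × 7.6 × (6235)² = 1.118 × 10⁻⁵ × 7.6 × 38,875,225 ≈ 3,303.2 × g
Target RCF = 3,303.2 + 2,860 = 6,163.2 × g
N² = 6,163.2 / (8.4968 × 10⁻⁵) = 72,535,543
N ≈ √72,535,543 ≈ 8,516.8

8500 RPM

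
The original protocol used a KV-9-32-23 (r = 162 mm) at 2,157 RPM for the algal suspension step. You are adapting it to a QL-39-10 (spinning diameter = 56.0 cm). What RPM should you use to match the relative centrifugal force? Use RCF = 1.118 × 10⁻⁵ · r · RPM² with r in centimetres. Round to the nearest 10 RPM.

1640 RPM

Original rotor: r = 162 mm = 16.2 cm
RCF = 1.118 × 10⁻⁵ × r × N²
RCF_original = 1.118 × 10⁻⁵ × 16.2 × (2157)² = 1.118 × 10⁻⁵ × 16.2 × 4,652,649 ≈ 842.7 × g
Your rotor: r = 56.0 / 2 = 28 cm
842.7 = 1.118 × 10⁻⁵ × 28 × N²
N² = 842.7 / (31.304 × 10⁻⁵) = 2,691,988
N ≈ √2,691,988 ≈ 1,640.7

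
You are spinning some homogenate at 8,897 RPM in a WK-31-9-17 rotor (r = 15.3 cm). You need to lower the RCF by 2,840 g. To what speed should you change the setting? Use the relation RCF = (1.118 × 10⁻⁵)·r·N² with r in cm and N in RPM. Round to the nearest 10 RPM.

Current RCF = 1.118 × 10⁻⁵ × 15.3 × (8897)² = 1.118 × 10⁻⁵ × 15.3 × 79,156,609 ≈ 13,540.1 × g
Target RCF = 13,540.1 − 2,840 = 10,700.1 × g
N² = 10,700.1 / (17.1054 × 10⁻⁵) = 62,553,930
N ≈ √62,553,930 ≈ 7,909.1

7910 RPM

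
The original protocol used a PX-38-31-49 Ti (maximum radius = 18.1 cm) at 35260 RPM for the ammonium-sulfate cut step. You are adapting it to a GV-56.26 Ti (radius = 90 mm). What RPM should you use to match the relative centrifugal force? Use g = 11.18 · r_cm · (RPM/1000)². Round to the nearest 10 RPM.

RCF = 11.18 × r × (N/1000)²
RCF_original = 11.18 × 18.1 × (35.26)² = 11.18 × 18.1 × 1,243.2676 ≈ 251,585.1 × g
Your rotor: r = 90 mm = 9.0 cm
251,585.1 = 11.18 × 9 × (N/1000)²
(N/1000)² = 251,585.1 / 100.62 = 2500.349
N = 1000 × √2500.349 ≈ 50,003.5

50000 RPM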